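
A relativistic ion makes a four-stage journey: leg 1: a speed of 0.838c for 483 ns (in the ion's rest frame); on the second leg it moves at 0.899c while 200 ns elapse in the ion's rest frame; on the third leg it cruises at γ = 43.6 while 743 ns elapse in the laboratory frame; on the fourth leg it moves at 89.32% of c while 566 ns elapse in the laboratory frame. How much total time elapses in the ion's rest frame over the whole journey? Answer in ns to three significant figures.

τ = 955 ns

Leg 1: 483 ns is already measured in the ion's rest frame.
Leg 2: 200 ns is already measured in the ion's rest frame.
Leg 3: γ = 43.6; τ_3 = 743/43.60 = 17.04 ns.
Leg 4: β = 0.8932; γ = 1/√(1 − 0.8932²) = 1/√0.2022 = 2.224; τ_4 = 566/2.224 = 254.5 ns.
Total: 483.0 + 200.0 + 17.04 + 254.5 ns.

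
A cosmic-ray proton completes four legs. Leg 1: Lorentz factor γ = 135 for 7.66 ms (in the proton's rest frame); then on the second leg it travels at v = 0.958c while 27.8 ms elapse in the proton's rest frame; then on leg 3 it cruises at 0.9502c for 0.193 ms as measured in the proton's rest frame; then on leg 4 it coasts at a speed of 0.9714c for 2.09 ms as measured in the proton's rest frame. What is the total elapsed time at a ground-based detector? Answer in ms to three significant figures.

Leg 1: γ = 135; Δt_1 = 135.0 × 7.66 = 1034 ms.
Leg 2: γ = 1/√(1 − 0.958²) = 1/√0.08224 = 3.487; Δt_2 = 3.487 × 27.8 = 96.94 ms.
Leg 3: γ = 1/√(1 − 0.9502²) = 1/√0.09712 = 3.209; Δt_3 = 3.209 × 0.193 = 0.6193 ms.
Leg 4: γ = 1/√(1 − 0.9714²) = 1/√0.05638 = 4.211; Δt_4 = 4.211 × 2.09 = 8.802 ms.
Total: 1034 + 96.94 + 0.6193 + 8.802 ms.

Δt = 1140 ms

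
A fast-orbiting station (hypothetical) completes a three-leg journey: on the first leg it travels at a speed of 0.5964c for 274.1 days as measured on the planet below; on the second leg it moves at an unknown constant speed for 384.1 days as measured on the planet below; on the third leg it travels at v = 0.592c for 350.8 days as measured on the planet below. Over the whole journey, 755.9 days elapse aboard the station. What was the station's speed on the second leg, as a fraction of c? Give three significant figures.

β = 0.752

Leg 1: γ = 1/√(1 − 0.5964²) = 1/√0.6443 = 1.246; τ_1 = 274.1/1.246 = 220.0 days.
Leg 2: speed unknown; τ_2 = 384.1/γ_2.
Leg 3: γ = 1/√(1 − 0.592²) = 1/√0.6495 = 1.241; τ_3 = 350.8/1.241 = 282.7 days.
Total proper time: 220.0 + τ_2 + 282.7 = 755.9, so τ_2 = 755.9 − 502.7 = 253.2 days.
γ_2 = 384.1/253.2 = 1.517; β = √(1 − 1/γ²) = √0.5656.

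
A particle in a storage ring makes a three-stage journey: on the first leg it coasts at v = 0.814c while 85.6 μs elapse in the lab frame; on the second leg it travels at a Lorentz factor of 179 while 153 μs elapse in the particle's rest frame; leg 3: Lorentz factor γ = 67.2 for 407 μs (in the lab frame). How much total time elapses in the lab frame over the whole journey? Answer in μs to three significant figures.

Δt = 2.79×10⁴ μs

Leg 1: 85.6 μs is already measured in the lab frame.
Leg 2: γ = 179; Δt_2 = 179.0 × 153 = 2.739×10⁴ μs.
Leg 3: 407 μs is already measured in the lab frame.
Total: 85.60 + 2.739×10⁴ + 407.0 μs.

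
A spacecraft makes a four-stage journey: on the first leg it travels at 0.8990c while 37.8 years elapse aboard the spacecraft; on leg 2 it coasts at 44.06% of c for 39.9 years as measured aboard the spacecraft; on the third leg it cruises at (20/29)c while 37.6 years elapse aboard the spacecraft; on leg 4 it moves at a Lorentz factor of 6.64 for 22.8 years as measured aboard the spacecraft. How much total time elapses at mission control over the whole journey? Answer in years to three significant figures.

Δt = 334 years

Leg 1: γ = 1/√(1 − 0.8990²) = 1/√0.1918 = 2.283; Δt_1 = 2.283 × 37.8 = 86.31 years.
Leg 2: β = 0.4406; γ = 1/√(1 − 0.4406²) = 1/√0.8059 = 1.114; Δt_2 = 1.114 × 39.9 = 44.45 years.
Leg 3: γ = 1/√(1 − (20/29)²) = 29/21 ≈ 1.381; Δt_3 = 1.381 × 37.6 = 51.92 years.
Leg 4: γ = 6.64; Δt_4 = 6.640 × 22.8 = 151.4 years.
Total: 86.31 + 44.45 + 51.92 + 151.4 years.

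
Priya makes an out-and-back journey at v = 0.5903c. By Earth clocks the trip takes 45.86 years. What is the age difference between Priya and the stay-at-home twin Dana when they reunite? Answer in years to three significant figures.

Δt − τ = 8.84 years

γ = 1/√(1 − 0.5903²) = 1/√0.6515 = 1.239
Priya's elapsed proper time: τ = 45.86/1.239 = 37.02 years.
Age gap = Δt − τ = 45.86 − 37.02 years.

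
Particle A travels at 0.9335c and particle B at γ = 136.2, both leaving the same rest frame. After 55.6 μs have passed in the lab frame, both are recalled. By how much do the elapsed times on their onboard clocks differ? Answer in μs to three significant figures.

|τ_A − τ_B| = 19.5 μs

A: γ = 1/√(1 − 0.9335²) = 1/√0.1286 = 2.789; τ_A = 55.6/2.789 = 19.94 μs.
B: γ = 136.2; τ_B = 55.6/136.2 = 0.4082 μs.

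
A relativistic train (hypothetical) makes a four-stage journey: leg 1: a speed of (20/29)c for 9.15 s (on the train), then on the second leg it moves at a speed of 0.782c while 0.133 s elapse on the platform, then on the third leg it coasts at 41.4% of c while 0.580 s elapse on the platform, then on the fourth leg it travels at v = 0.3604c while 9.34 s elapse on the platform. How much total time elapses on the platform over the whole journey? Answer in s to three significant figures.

Δt = 22.7 s

Leg 1: γ = 1/√(1 − (20/29)²) = 29/21 ≈ 1.381; Δt_1 = 1.381 × 9.15 = 12.64 s.
Leg 2: 0.133 s is already measured on the platform.
Leg 3: 0.580 s is already measured on the platform.
Leg 4: 9.34 s is already measured on the platform.
Total: 12.64 + 0.1330 + 0.5800 + 9.340 s.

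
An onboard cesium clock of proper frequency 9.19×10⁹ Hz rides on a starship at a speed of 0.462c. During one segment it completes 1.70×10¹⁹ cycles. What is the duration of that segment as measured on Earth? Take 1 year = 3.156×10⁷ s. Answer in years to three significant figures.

γ = 1/√(1 − 0.462²) = 1/√0.7866 = 1.128
Proper time for N cycles: τ = N/f = 1.70×10¹⁹/(9.19×10⁹) = 1.850×10⁹ s = 58.61 years.
Lab-frame duration Δt = γτ = 1.128 × 58.61 = 66.09 years.

Δt = 66.1 years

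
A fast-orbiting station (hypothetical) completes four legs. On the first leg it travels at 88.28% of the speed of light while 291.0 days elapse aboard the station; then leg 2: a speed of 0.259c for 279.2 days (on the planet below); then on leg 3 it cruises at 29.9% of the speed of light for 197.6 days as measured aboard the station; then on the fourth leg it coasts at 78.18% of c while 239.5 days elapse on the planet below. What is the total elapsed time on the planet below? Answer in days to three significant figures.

Leg 1: β = 0.8828; γ = 1/√(1 − 0.8828²) = 1/√0.2207 = 2.129; Δt_1 = 2.129 × 291.0 = 619.5 days.
Leg 2: 279.2 days is already measured on the planet below.
Leg 3: β = 0.299; γ = 1/√(1 − 0.299²) = 1/√0.9106 = 1.048; Δt_3 = 1.048 × 197.6 = 207.1 days.
Leg 4: 239.5 days is already measured on the planet below.
Total: 619.5 + 279.2 + 207.1 + 239.5 days.

Δt = 1350 days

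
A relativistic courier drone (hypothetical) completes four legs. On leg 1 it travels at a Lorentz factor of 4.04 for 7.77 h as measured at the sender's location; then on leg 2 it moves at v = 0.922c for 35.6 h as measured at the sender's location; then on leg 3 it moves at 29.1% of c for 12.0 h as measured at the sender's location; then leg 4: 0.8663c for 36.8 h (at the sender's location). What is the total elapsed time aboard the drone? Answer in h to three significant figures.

Leg 1: γ = 4.04; τ_1 = 7.77/4.040 = 1.923 h.
Leg 2: γ = 1/√(1 − 0.922²) = 1/√0.1499 = 2.583; τ_2 = 35.6/2.583 = 13.78 h.
Leg 3: β = 0.291; γ = 1/√(1 − 0.291²) = 1/√0.9153 = 1.045; τ_3 = 12.0/1.045 = 11.48 h.
Leg 4: γ = 1/√(1 − 0.8663²) = 1/√0.2495 = 2.002; τ_4 = 36.8/2.002 = 18.38 h.
Total: 1.923 + 13.78 + 11.48 + 18.38 h.

τ = 45.6 h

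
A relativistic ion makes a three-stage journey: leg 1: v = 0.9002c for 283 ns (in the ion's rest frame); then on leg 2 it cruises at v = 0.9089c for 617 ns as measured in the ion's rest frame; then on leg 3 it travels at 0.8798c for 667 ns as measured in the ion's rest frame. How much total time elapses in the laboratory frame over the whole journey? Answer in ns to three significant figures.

Leg 1: γ = 1/√(1 − 0.9002²) = 1/√0.1896 = 2.296; Δt_1 = 2.296 × 283 = 649.9 ns.
Leg 2: γ = 1/√(1 − 0.9089²) = 1/√0.1739 = 2.398; Δt_2 = 2.398 × 617 = 1480 ns.
Leg 3: γ = 1/√(1 − 0.8798²) = 1/√0.2260 = 2.104; Δt_3 = 2.104 × 667 = 1403 ns.
Total: 649.9 + 1480 + 1403 ns.

Δt = 3530 ns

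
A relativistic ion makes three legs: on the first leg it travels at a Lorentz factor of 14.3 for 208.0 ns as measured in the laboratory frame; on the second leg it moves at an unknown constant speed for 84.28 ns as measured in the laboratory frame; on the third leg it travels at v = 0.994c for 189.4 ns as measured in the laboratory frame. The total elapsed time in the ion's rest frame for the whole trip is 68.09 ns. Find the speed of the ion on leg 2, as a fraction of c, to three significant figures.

Leg 1: γ = 14.3; τ_1 = 208.0/14.30 = 14.55 ns.
Leg 2: speed unknown; τ_2 = 84.28/γ_2.
Leg 3: γ = 1/√(1 − 0.994²) = 1/√0.01196 = 9.142; τ_3 = 189.4/9.142 = 20.72 ns.
Total proper time: 14.55 + τ_2 + 20.72 = 68.09, so τ_2 = 68.09 − 35.26 = 32.83 ns.
γ_2 = 84.28/32.83 = 2.567; β = √(1 − 1/γ²) = √0.8483.

β = 0.921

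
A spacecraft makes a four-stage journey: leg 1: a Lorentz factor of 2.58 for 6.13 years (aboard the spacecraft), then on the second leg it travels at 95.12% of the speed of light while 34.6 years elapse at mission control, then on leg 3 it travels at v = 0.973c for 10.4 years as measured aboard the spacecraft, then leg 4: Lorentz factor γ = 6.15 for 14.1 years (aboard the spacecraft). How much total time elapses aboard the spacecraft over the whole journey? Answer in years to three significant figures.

τ = 41.3 years

Leg 1: 6.13 years is already measured aboard the spacecraft.
Leg 2: β = 0.9512; γ = 1/√(1 − 0.9512²) = 1/√0.09522 = 3.241; τ_2 = 34.6/3.241 = 10.68 years.
Leg 3: 10.4 years is already measured aboard the spacecraft.
Leg 4: 14.1 years is already measured aboard the spacecraft.
Total: 6.130 + 10.68 + 10.40 + 14.10 years.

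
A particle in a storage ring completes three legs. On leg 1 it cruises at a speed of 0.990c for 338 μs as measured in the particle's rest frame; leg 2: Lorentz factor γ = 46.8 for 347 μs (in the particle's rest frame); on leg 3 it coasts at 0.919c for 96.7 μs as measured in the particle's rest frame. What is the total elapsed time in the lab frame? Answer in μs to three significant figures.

Δt = 1.89×10⁴ μs

Leg 1: γ = 1/√(1 − 0.990²) = 1/√0.01990 = 7.089; Δt_1 = 7.089 × 338 = 2396 μs.
Leg 2: γ = 46.8; Δt_2 = 46.80 × 347 = 1.624×10⁴ μs.
Leg 3: γ = 1/√(1 − 0.919²) = 1/√0.1554 = 2.536; Δt_3 = 2.536 × 96.7 = 245.3 μs.
Total: 2396 + 1.624×10⁴ + 245.3 μs.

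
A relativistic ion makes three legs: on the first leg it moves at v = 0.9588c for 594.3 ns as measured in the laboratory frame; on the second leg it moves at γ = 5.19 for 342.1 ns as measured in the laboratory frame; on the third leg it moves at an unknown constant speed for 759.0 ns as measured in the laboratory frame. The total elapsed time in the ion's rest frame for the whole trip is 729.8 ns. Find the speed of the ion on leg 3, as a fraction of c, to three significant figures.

Leg 1: γ = 1/√(1 − 0.9588²) = 1/√0.08070 = 3.520; τ_1 = 594.3/3.520 = 168.8 ns.
Leg 2: γ = 5.19; τ_2 = 342.1/5.190 = 65.92 ns.
Leg 3: speed unknown; τ_3 = 759.0/γ_3.
Total proper time: 168.8 + 65.92 + τ_3 = 729.8, so τ_3 = 729.8 − 234.7 = 495.1 ns.
γ_3 = 759.0/495.1 = 1.533; β = √(1 − 1/γ²) = √0.5746.

β = 0.758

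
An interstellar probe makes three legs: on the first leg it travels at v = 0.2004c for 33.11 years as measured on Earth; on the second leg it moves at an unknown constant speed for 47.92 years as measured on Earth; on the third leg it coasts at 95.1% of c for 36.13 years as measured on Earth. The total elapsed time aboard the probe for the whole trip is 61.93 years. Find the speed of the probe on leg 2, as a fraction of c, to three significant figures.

β = 0.924

Leg 1: γ = 1/√(1 − 0.2004²) = 1/√0.9598 = 1.021; τ_1 = 33.11/1.021 = 32.44 years.
Leg 2: speed unknown; τ_2 = 47.92/γ_2.
Leg 3: β = 0.951; γ = 1/√(1 − 0.951²) = 1/√0.09560 = 3.234; τ_3 = 36.13/3.234 = 11.17 years.
Total proper time: 32.44 + τ_2 + 11.17 = 61.93, so τ_2 = 61.93 − 43.61 = 18.32 years.
γ_2 = 47.92/18.32 = 2.616; β = √(1 − 1/γ²) = √0.8538.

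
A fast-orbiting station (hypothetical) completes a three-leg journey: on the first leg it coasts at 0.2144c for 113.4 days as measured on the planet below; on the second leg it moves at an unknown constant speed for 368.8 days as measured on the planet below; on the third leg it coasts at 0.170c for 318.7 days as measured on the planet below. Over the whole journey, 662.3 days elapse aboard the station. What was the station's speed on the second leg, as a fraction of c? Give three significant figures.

β = 0.765

Leg 1: γ = 1/√(1 − 0.2144²) = 1/√0.9540 = 1.024; τ_1 = 113.4/1.024 = 110.8 days.
Leg 2: speed unknown; τ_2 = 368.8/γ_2.
Leg 3: γ = 1/√(1 − 0.170²) = 1/√0.9711 = 1.015; τ_3 = 318.7/1.015 = 314.1 days.
Total proper time: 110.8 + τ_2 + 314.1 = 662.3, so τ_2 = 662.3 − 424.8 = 237.5 days.
γ_2 = 368.8/237.5 = 1.553; β = √(1 − 1/γ²) = √0.5854.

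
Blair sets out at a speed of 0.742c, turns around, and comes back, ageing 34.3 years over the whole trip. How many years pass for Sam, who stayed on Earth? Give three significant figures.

γ = 1/√(1 − 0.742²) = 1/√0.4494 = 1.492
Earth-frame duration is the dilated interval: Δt = γτ = 1.492 × 34.3 years.

Δt = 51.2 years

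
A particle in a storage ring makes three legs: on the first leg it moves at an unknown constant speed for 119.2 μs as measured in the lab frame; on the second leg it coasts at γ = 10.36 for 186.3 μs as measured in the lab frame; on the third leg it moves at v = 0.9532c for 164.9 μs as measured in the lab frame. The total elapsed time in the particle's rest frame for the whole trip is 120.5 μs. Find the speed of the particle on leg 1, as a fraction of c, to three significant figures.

β = 0.897

Leg 1: speed unknown; τ_1 = 119.2/γ_1.
Leg 2: γ = 10.36; τ_2 = 186.3/10.36 = 17.98 μs.
Leg 3: γ = 1/√(1 − 0.9532²) = 1/√0.09141 = 3.308; τ_3 = 164.9/3.308 = 49.86 μs.
Total proper time: τ_1 + 17.98 + 49.86 = 120.5, so τ_1 = 120.5 − 67.84 = 52.66 μs.
γ_1 = 119.2/52.66 = 2.264; β = √(1 − 1/γ²) = √0.8048.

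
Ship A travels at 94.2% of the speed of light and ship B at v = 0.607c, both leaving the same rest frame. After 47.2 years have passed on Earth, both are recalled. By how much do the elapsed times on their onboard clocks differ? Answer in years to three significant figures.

|τ_A − τ_B| = 21.7 years

A: β = 0.942; γ = 1/√(1 − 0.942²) = 1/√0.1126 = 2.980; τ_A = 47.2/2.980 = 15.84 years.
B: γ = 1/√(1 − 0.607²) = 1/√0.6316 = 1.258; τ_B = 47.2/1.258 = 37.51 years.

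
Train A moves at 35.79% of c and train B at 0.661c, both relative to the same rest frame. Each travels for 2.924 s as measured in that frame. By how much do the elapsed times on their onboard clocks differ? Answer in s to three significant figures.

|τ_A − τ_B| = 0.536 s

A: β = 0.3579; γ = 1/√(1 − 0.3579²) = 1/√0.8719 = 1.071; τ_A = 2.924/1.071 = 2.730 s.
B: γ = 1/√(1 − 0.661²) = 1/√0.5631 = 1.333; τ_B = 2.924/1.333 = 2.194 s.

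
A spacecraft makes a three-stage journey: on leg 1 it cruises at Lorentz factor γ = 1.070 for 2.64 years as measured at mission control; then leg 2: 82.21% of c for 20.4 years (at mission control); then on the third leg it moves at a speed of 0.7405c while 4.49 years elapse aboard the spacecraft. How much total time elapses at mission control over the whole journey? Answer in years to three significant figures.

Δt = 29.7 years

Leg 1: 2.64 years is already measured at mission control.
Leg 2: 20.4 years is already measured at mission control.
Leg 3: γ = 1/√(1 − 0.7405²) = 1/√0.4517 = 1.488; Δt_3 = 1.488 × 4.49 = 6.681 years.
Total: 2.640 + 20.40 + 6.681 years.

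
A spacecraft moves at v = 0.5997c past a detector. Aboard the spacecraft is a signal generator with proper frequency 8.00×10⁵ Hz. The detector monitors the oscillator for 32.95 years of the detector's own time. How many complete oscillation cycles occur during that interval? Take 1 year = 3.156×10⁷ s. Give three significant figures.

γ = 1/√(1 − 0.5997²) = 1/√0.6404 = 1.250
During 32.95 years of lab time, the oscillator's proper time advances by τ = Δt/γ = 32.95/1.250 = 26.37 years = 8.322×10⁸ s.
N = f × τ = 8.00×10⁵ × 8.322×10⁸ = 6.657×10¹⁴.

N = 6.66×10¹⁴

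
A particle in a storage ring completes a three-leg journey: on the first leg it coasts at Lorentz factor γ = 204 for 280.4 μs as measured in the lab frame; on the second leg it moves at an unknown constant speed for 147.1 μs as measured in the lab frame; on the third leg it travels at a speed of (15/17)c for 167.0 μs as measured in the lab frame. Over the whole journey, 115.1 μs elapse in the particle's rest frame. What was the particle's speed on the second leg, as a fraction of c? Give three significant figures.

Leg 1: γ = 204; τ_1 = 280.4/204.0 = 1.375 μs.
Leg 2: speed unknown; τ_2 = 147.1/γ_2.
Leg 3: γ = 1/√(1 − (15/17)²) = 17/8 = 2.125; τ_3 = 167.0/2.125 = 78.59 μs.
Total proper time: 1.375 + τ_2 + 78.59 = 115.1, so τ_2 = 115.1 − 79.96 = 35.14 μs.
γ_2 = 147.1/35.14 = 4.186; β = √(1 − 1/γ²) = √0.9429.

β = 0.971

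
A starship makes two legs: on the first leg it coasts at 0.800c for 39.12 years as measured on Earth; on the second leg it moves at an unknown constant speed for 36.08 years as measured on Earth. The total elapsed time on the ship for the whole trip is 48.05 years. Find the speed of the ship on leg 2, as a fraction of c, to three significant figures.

Leg 1: γ = 1/√(1 − 0.800²) = 5/3 ≈ 1.667; τ_1 = 39.12/1.667 = 23.47 years.
Leg 2: speed unknown; τ_2 = 36.08/γ_2.
Total proper time: 23.47 + τ_2 = 48.05, so τ_2 = 48.05 − 23.47 = 24.58 years.
γ_2 = 36.08/24.58 = 1.468; β = √(1 − 1/γ²) = √0.5360.

β = 0.732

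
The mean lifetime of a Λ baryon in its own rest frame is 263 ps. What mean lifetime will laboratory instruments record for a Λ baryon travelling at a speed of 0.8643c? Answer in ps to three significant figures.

Δt = 523 ps

γ = 1/√(1 − 0.8643²) = 1/√0.2530 = 1.988
The rest-frame lifetime is the proper time; the lab measures the dilated interval Δt = γτ₀ = 1.988 × 263 ps.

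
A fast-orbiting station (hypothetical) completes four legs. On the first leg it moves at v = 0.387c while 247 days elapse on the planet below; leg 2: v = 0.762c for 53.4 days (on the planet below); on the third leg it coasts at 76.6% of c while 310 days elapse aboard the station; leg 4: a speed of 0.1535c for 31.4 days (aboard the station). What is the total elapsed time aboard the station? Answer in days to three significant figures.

Leg 1: γ = 1/√(1 − 0.387²) = 1/√0.8502 = 1.085; τ_1 = 247/1.085 = 227.8 days.
Leg 2: γ = 1/√(1 − 0.762²) = 1/√0.4194 = 1.544; τ_2 = 53.4/1.544 = 34.58 days.
Leg 3: 310 days is already measured aboard the station.
Leg 4: 31.4 days is already measured aboard the station.
Total: 227.8 + 34.58 + 310.0 + 31.40 days.

τ = 604 days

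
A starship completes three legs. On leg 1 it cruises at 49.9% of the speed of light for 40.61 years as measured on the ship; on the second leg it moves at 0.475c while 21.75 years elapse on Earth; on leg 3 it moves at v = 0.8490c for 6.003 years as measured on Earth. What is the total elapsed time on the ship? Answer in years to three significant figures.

τ = 62.9 years

Leg 1: 40.61 years is already measured on the ship.
Leg 2: γ = 1/√(1 − 0.475²) = 1/√0.7744 = 1.136; τ_2 = 21.75/1.136 = 19.14 years.
Leg 3: γ = 1/√(1 − 0.8490²) = 1/√0.2792 = 1.893; τ_3 = 6.003/1.893 = 3.172 years.
Total: 40.61 + 19.14 + 3.172 years.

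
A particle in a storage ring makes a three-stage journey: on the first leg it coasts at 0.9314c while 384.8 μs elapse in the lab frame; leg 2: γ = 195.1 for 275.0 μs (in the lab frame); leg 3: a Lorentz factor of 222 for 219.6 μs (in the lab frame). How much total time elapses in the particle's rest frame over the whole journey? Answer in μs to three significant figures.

Leg 1: γ = 1/√(1 − 0.9314²) = 1/√0.1325 = 2.747; τ_1 = 384.8/2.747 = 140.1 μs.
Leg 2: γ = 195.1; τ_2 = 275.0/195.1 = 1.410 μs.
Leg 3: γ = 222; τ_3 = 219.6/222.0 = 0.9892 μs.
Total: 140.1 + 1.410 + 0.9892 μs.

τ = 142 μs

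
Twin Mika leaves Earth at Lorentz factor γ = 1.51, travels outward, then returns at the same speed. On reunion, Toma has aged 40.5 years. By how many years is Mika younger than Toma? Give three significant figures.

γ = 1.51
Mika's elapsed proper time: τ = 40.5/1.510 = 26.82 years.
Age gap = Δt − τ = 40.5 − 26.82 years.

Δt − τ = 13.7 years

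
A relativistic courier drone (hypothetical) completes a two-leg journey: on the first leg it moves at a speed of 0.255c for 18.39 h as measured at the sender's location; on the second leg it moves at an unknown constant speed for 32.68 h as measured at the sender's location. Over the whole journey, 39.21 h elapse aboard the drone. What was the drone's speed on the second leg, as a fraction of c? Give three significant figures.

Leg 1: γ = 1/√(1 − 0.255²) = 1/√0.9350 = 1.034; τ_1 = 18.39/1.034 = 17.78 h.
Leg 2: speed unknown; τ_2 = 32.68/γ_2.
Total proper time: 17.78 + τ_2 = 39.21, so τ_2 = 39.21 − 17.78 = 21.43 h.
γ_2 = 32.68/21.43 = 1.525; β = √(1 − 1/γ²) = √0.5701.

β = 0.755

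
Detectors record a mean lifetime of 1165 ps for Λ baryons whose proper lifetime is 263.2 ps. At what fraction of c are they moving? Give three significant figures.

γ = Δt/τ₀ = 1165/263.2 = 4.426
β = √(1 − 1/γ²) = √(1 − 0.05104) = √0.9490

β = 0.974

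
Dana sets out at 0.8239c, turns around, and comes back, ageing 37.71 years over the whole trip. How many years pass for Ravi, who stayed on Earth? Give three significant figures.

γ = 1/√(1 − 0.8239²) = 1/√0.3212 = 1.764
Earth-frame duration is the dilated interval: Δt = γτ = 1.764 × 37.71 years.

Δt = 66.5 years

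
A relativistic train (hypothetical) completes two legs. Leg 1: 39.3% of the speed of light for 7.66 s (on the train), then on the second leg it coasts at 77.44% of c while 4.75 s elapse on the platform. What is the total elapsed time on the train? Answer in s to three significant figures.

τ = 10.7 s

Leg 1: 7.66 s is already measured on the train.
Leg 2: β = 0.7744; γ = 1/√(1 − 0.7744²) = 1/√0.4003 = 1.581; τ_2 = 4.75/1.581 = 3.005 s.
Total: 7.660 + 3.005 s.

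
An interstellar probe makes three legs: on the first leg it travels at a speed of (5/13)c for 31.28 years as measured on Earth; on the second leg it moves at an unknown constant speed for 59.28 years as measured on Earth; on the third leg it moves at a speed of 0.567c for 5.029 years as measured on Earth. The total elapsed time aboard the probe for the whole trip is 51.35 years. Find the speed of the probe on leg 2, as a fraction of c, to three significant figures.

β = 0.951

Leg 1: γ = 1/√(1 − (5/13)²) = 13/12 ≈ 1.083; τ_1 = 31.28/1.083 = 28.87 years.
Leg 2: speed unknown; τ_2 = 59.28/γ_2.
Leg 3: γ = 1/√(1 − 0.567²) = 1/√0.6785 = 1.214; τ_3 = 5.029/1.214 = 4.142 years.
Total proper time: 28.87 + τ_2 + 4.142 = 51.35, so τ_2 = 51.35 − 33.02 = 18.33 years.
γ_2 = 59.28/18.33 = 3.233; β = √(1 − 1/γ²) = √0.9044.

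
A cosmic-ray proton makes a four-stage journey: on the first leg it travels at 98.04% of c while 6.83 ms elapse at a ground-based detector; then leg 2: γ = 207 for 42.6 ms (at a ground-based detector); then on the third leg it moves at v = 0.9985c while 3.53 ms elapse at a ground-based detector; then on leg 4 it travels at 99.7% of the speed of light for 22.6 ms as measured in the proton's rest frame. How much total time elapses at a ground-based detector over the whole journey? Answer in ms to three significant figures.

Leg 1: 6.83 ms is already measured at a ground-based detector.
Leg 2: 42.6 ms is already measured at a ground-based detector.
Leg 3: 3.53 ms is already measured at a ground-based detector.
Leg 4: β = 0.997; γ = 1/√(1 − 0.997²) = 1/√0.005991 = 12.92; Δt_4 = 12.92 × 22.6 = 292.0 ms.
Total: 6.830 + 42.60 + 3.530 + 292.0 ms.

Δt = 345 ms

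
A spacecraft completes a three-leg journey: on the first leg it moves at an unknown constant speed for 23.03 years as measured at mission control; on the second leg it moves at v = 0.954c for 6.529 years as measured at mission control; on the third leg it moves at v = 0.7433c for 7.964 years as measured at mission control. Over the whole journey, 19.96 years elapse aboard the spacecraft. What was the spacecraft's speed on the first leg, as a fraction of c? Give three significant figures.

β = 0.835

Leg 1: speed unknown; τ_1 = 23.03/γ_1.
Leg 2: γ = 1/√(1 − 0.954²) = 1/√0.08988 = 3.335; τ_2 = 6.529/3.335 = 1.957 years.
Leg 3: γ = 1/√(1 − 0.7433²) = 1/√0.4475 = 1.495; τ_3 = 7.964/1.495 = 5.328 years.
Total proper time: τ_1 + 1.957 + 5.328 = 19.96, so τ_1 = 19.96 − 7.285 = 12.67 years.
γ_1 = 23.03/12.67 = 1.817; β = √(1 − 1/γ²) = √0.6971.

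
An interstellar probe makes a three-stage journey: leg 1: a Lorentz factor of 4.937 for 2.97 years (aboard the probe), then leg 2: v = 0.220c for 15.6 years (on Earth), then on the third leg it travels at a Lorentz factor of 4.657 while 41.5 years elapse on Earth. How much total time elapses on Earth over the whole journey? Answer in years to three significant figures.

Leg 1: γ = 4.937; Δt_1 = 4.937 × 2.97 = 14.66 years.
Leg 2: 15.6 years is already measured on Earth.
Leg 3: 41.5 years is already measured on Earth.
Total: 14.66 + 15.60 + 41.50 years.

Δt = 71.8 years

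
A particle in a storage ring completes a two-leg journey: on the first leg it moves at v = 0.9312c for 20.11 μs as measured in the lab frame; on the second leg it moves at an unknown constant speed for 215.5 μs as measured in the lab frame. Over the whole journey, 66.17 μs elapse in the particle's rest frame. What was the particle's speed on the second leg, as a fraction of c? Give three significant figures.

β = 0.962

Leg 1: γ = 1/√(1 − 0.9312²) = 1/√0.1329 = 2.743; τ_1 = 20.11/2.743 = 7.330 μs.
Leg 2: speed unknown; τ_2 = 215.5/γ_2.
Total proper time: 7.330 + τ_2 = 66.17, so τ_2 = 66.17 − 7.330 = 58.84 μs.
γ_2 = 215.5/58.84 = 3.662; β = √(1 − 1/γ²) = √0.9255.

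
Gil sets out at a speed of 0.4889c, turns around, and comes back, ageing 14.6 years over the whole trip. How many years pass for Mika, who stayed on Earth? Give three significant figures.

Δt = 16.7 years

γ = 1/√(1 − 0.4889²) = 1/√0.7610 = 1.146
Earth-frame duration is the dilated interval: Δt = γτ = 1.146 × 14.6 years.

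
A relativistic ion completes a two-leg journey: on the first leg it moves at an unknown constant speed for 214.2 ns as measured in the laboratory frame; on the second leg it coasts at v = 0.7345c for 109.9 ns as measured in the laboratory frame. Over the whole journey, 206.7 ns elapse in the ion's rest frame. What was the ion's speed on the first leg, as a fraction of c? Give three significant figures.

β = 0.787

Leg 1: speed unknown; τ_1 = 214.2/γ_1.
Leg 2: γ = 1/√(1 − 0.7345²) = 1/√0.4605 = 1.474; τ_2 = 109.9/1.474 = 74.58 ns.
Total proper time: τ_1 + 74.58 = 206.7, so τ_1 = 206.7 − 74.58 = 132.1 ns.
γ_1 = 214.2/132.1 = 1.621; β = √(1 − 1/γ²) = √0.6195.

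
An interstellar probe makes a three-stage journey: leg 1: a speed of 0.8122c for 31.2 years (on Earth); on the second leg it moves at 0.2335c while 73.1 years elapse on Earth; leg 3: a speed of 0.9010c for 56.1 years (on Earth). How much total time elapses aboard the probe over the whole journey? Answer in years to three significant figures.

Leg 1: γ = 1/√(1 − 0.8122²) = 1/√0.3403 = 1.714; τ_1 = 31.2/1.714 = 18.20 years.
Leg 2: γ = 1/√(1 − 0.2335²) = 1/√0.9455 = 1.028; τ_2 = 73.1/1.028 = 71.08 years.
Leg 3: γ = 1/√(1 − 0.9010²) = 1/√0.1882 = 2.305; τ_3 = 56.1/2.305 = 24.34 years.
Total: 18.20 + 71.08 + 24.34 years.

τ = 114 years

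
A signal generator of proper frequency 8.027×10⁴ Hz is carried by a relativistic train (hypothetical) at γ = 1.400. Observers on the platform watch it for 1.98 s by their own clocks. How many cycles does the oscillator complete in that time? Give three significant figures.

N = 1.14×10⁵

γ = 1.400
During 1.98 s of lab time, the oscillator's proper time advances by τ = Δt/γ = 1.98/1.400 = 1.414 s = 1.414×10⁰ s.
N = f × τ = 8.027×10⁴ × 1.414×10⁰ = 1.135×10⁵.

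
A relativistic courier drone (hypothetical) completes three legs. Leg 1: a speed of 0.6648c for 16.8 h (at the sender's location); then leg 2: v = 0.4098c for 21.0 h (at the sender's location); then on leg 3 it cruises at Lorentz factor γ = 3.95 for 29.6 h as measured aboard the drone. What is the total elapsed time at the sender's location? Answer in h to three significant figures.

Δt = 155 h

Leg 1: 16.8 h is already measured at the sender's location.
Leg 2: 21.0 h is already measured at the sender's location.
Leg 3: γ = 3.95; Δt_3 = 3.950 × 29.6 = 116.9 h.
Total: 16.80 + 21.00 + 116.9 h.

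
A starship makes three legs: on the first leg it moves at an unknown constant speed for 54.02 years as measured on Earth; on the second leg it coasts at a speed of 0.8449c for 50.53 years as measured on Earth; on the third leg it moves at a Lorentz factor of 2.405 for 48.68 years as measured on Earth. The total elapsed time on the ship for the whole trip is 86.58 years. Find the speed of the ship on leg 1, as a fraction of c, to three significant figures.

β = 0.686

Leg 1: speed unknown; τ_1 = 54.02/γ_1.
Leg 2: γ = 1/√(1 − 0.8449²) = 1/√0.2861 = 1.869; τ_2 = 50.53/1.869 = 27.03 years.
Leg 3: γ = 2.405; τ_3 = 48.68/2.405 = 20.24 years.
Total proper time: τ_1 + 27.03 + 20.24 = 86.58, so τ_1 = 86.58 − 47.27 = 39.31 years.
γ_1 = 54.02/39.31 = 1.374; β = √(1 − 1/γ²) = √0.4705.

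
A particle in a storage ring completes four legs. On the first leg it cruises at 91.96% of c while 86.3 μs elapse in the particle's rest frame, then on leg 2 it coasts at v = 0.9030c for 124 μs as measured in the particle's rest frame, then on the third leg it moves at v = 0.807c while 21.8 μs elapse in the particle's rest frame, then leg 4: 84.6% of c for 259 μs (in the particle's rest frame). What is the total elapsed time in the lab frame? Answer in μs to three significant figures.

Δt = 1030 μs

Leg 1: β = 0.9196; γ = 1/√(1 − 0.9196²) = 1/√0.1543 = 2.545; Δt_1 = 2.545 × 86.3 = 219.7 μs.
Leg 2: γ = 1/√(1 − 0.9030²) = 1/√0.1846 = 2.328; Δt_2 = 2.328 × 124 = 288.6 μs.
Leg 3: γ = 1/√(1 − 0.807²) = 1/√0.3488 = 1.693; Δt_3 = 1.693 × 21.8 = 36.91 μs.
Leg 4: β = 0.846; γ = 1/√(1 − 0.846²) = 1/√0.2843 = 1.876; Δt_4 = 1.876 × 259 = 485.8 μs.
Total: 219.7 + 288.6 + 36.91 + 485.8 μs.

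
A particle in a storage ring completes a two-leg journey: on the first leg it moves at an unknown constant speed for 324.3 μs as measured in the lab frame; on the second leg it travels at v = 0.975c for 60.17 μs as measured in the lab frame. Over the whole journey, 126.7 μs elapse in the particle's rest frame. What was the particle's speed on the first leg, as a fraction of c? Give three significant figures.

β = 0.937

Leg 1: speed unknown; τ_1 = 324.3/γ_1.
Leg 2: γ = 1/√(1 − 0.975²) = 1/√0.04938 = 4.500; τ_2 = 60.17/4.500 = 13.37 μs.
Total proper time: τ_1 + 13.37 = 126.7, so τ_1 = 126.7 − 13.37 = 113.3 μs.
γ_1 = 324.3/113.3 = 2.862; β = √(1 − 1/γ²) = √0.8779.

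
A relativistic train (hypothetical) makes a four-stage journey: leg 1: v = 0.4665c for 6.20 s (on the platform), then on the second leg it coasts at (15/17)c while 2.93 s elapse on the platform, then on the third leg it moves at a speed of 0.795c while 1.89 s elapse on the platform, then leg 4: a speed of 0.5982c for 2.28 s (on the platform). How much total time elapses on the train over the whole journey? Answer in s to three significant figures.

τ = 9.84 s

Leg 1: γ = 1/√(1 − 0.4665²) = 1/√0.7824 = 1.131; τ_1 = 6.20/1.131 = 5.484 s.
Leg 2: γ = 1/√(1 − (15/17)²) = 17/8 = 2.125; τ_2 = 2.93/2.125 = 1.379 s.
Leg 3: γ = 1/√(1 − 0.795²) = 1/√0.3680 = 1.649; τ_3 = 1.89/1.649 = 1.146 s.
Leg 4: γ = 1/√(1 − 0.5982²) = 1/√0.6422 = 1.248; τ_4 = 2.28/1.248 = 1.827 s.
Total: 5.484 + 1.379 + 1.146 + 1.827 s.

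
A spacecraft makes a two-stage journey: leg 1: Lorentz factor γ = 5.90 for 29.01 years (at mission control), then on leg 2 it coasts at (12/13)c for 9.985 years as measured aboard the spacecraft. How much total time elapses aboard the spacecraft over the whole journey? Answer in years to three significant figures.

τ = 14.9 years

Leg 1: γ = 5.90; τ_1 = 29.01/5.900 = 4.917 years.
Leg 2: 9.985 years is already measured aboard the spacecraft.
Total: 4.917 + 9.985 years.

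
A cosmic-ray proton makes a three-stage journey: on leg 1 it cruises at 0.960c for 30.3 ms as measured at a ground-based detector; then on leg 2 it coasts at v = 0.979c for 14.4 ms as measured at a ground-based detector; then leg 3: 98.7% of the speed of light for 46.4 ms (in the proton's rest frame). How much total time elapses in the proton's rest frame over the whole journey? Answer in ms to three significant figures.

Leg 1: γ = 1/√(1 − 0.960²) = 25/7 ≈ 3.571; τ_1 = 30.3/3.571 = 8.484 ms.
Leg 2: γ = 1/√(1 − 0.979²) = 1/√0.04156 = 4.905; τ_2 = 14.4/4.905 = 2.936 ms.
Leg 3: 46.4 ms is already measured in the proton's rest frame.
Total: 8.484 + 2.936 + 46.40 ms.

τ = 57.8 ms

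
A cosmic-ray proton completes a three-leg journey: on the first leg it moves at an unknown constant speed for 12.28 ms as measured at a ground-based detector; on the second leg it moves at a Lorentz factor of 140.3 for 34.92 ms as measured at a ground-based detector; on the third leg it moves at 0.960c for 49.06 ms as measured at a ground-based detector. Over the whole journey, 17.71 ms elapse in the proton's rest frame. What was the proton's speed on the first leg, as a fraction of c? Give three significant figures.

Leg 1: speed unknown; τ_1 = 12.28/γ_1.
Leg 2: γ = 140.3; τ_2 = 34.92/140.3 = 0.2489 ms.
Leg 3: γ = 1/√(1 − 0.960²) = 25/7 ≈ 3.571; τ_3 = 49.06/3.571 = 13.74 ms.
Total proper time: τ_1 + 0.2489 + 13.74 = 17.71, so τ_1 = 17.71 − 13.99 = 3.724 ms.
γ_1 = 12.28/3.724 = 3.297; β = √(1 − 1/γ²) = √0.9080.

β = 0.953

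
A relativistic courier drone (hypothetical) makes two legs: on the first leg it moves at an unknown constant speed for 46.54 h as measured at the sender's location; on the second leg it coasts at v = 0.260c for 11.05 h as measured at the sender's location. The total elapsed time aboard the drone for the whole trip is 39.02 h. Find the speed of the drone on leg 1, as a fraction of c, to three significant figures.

Leg 1: speed unknown; τ_1 = 46.54/γ_1.
Leg 2: γ = 1/√(1 − 0.260²) = 1/√0.9324 = 1.036; τ_2 = 11.05/1.036 = 10.67 h.
Total proper time: τ_1 + 10.67 = 39.02, so τ_1 = 39.02 − 10.67 = 28.35 h.
γ_1 = 46.54/28.35 = 1.642; β = √(1 − 1/γ²) = √0.6289.

β = 0.793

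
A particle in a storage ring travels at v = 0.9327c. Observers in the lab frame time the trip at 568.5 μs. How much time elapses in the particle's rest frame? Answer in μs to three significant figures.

τ = 205 μs

γ = 1/√(1 − 0.9327²) = 1/√0.1301 = 2.773
The interval measured in the lab frame is the dilated one; the clock in the particle's rest frame measures the proper time τ = Δt/γ = 568.5/2.773 μs.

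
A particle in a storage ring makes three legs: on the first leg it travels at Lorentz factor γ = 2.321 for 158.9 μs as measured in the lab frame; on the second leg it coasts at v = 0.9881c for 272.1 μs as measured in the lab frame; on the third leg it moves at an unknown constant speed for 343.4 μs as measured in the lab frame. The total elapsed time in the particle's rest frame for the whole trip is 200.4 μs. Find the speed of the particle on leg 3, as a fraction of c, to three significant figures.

β = 0.965

Leg 1: γ = 2.321; τ_1 = 158.9/2.321 = 68.46 μs.
Leg 2: γ = 1/√(1 − 0.9881²) = 1/√0.02366 = 6.501; τ_2 = 272.1/6.501 = 41.85 μs.
Leg 3: speed unknown; τ_3 = 343.4/γ_3.
Total proper time: 68.46 + 41.85 + τ_3 = 200.4, so τ_3 = 200.4 − 110.3 = 90.09 μs.
γ_3 = 343.4/90.09 = 3.812; β = √(1 − 1/γ²) = √0.9312.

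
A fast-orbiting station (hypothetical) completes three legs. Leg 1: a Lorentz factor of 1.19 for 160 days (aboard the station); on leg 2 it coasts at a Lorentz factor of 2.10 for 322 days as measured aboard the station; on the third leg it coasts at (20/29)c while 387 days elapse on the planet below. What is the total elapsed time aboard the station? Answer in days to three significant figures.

τ = 762 days

Leg 1: 160 days is already measured aboard the station.
Leg 2: 322 days is already measured aboard the station.
Leg 3: γ = 1/√(1 − (20/29)²) = 29/21 ≈ 1.381; τ_3 = 387/1.381 = 280.2 days.
Total: 160.0 + 322.0 + 280.2 days.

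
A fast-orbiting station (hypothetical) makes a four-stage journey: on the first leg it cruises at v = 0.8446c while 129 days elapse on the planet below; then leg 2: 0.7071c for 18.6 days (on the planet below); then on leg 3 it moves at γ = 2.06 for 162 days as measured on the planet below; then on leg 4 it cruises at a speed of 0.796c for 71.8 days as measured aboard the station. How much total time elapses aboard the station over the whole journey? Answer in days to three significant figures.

Leg 1: γ = 1/√(1 − 0.8446²) = 1/√0.2867 = 1.868; τ_1 = 129/1.868 = 69.07 days.
Leg 2: γ = 1/√(1 − 0.7071²) = 1/√0.5000 = 1.414; τ_2 = 18.6/1.414 = 13.15 days.
Leg 3: γ = 2.06; τ_3 = 162/2.060 = 78.64 days.
Leg 4: 71.8 days is already measured aboard the station.
Total: 69.07 + 13.15 + 78.64 + 71.80 days.

τ = 233 days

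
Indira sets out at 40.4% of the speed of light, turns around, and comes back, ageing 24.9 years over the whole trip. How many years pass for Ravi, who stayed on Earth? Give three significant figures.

Δt = 27.2 years

β = 0.404; γ = 1/√(1 − 0.404²) = 1/√0.8368 = 1.093
Earth-frame duration is the dilated interval: Δt = γτ = 1.093 × 24.9 years.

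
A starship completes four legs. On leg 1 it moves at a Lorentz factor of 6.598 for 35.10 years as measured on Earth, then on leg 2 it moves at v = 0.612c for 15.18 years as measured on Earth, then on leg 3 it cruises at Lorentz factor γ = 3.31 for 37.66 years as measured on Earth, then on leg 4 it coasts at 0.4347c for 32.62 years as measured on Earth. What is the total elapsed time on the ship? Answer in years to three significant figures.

τ = 58.1 years

Leg 1: γ = 6.598; τ_1 = 35.10/6.598 = 5.320 years.
Leg 2: γ = 1/√(1 − 0.612²) = 1/√0.6255 = 1.264; τ_2 = 15.18/1.264 = 12.01 years.
Leg 3: γ = 3.31; τ_3 = 37.66/3.310 = 11.38 years.
Leg 4: γ = 1/√(1 − 0.4347²) = 1/√0.8110 = 1.110; τ_4 = 32.62/1.110 = 29.38 years.
Total: 5.320 + 12.01 + 11.38 + 29.38 years.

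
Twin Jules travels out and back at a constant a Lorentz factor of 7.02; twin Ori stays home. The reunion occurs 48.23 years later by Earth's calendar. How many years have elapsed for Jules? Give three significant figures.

τ = 6.87 years

γ = 7.02
Jules's clock measures proper time along the trip: τ = Δt/γ = 48.23/7.020 years.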